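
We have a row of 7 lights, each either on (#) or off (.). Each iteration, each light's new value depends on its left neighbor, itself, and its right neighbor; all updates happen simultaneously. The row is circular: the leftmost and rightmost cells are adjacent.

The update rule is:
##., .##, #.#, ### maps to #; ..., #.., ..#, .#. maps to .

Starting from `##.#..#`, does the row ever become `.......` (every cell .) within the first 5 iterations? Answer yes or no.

no

###...#
###...#  (fixed point — unchanged through iteration 5)
iteration 5 is ###...#, still not uniform .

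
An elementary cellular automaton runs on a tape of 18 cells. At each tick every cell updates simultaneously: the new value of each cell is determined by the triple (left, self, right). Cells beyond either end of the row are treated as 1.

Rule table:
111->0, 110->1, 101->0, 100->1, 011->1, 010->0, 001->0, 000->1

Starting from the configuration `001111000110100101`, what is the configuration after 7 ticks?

101001000001101101

tick 1: 101001110110010001
tick 2: 100101010111001101
tick 3: 110000000101101101
tick 4: 011111110001101101
tick 5: 010000011101101101
tick 6: 001111010101101101
tick 7: 101001000001101101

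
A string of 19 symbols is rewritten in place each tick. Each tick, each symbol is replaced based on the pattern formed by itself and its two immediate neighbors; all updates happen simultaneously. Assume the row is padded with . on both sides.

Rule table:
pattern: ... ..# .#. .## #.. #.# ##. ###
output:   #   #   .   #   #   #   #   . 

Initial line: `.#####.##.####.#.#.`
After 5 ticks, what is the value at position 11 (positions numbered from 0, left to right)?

##...######..##.#.#
######....######.#.
#....######....##.#
.#####....########.
##...######......##
position 11 holds .

.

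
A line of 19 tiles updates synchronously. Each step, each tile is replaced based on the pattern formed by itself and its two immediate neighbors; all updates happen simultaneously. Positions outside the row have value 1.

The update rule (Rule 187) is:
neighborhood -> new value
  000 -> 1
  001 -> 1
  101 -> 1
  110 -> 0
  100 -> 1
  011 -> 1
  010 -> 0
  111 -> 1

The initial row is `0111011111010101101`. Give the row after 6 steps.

1110111110101011011
1101111101010110111
1011111010101101111
0111110101011011111
1111101010110111111
1111010101101111111

1111010101101111111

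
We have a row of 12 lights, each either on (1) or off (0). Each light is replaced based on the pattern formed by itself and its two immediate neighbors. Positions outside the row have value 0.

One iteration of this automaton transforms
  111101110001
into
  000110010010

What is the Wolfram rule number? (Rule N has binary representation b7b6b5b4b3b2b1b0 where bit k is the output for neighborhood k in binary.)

98

position 1: 111 → 0  (bit 7 = 0)
position 3: 110 → 1  (bit 6 = 1)
position 4: 101 → 1  (bit 5 = 1)
position 8: 100 → 0  (bit 4 = 0)
position 0: 011 → 0  (bit 3 = 0)
position 11: 010 → 0  (bit 2 = 0)
position 10: 001 → 1  (bit 1 = 1)
position 9: 000 → 0  (bit 0 = 0)
bits b7..b0 = 01100010 = 98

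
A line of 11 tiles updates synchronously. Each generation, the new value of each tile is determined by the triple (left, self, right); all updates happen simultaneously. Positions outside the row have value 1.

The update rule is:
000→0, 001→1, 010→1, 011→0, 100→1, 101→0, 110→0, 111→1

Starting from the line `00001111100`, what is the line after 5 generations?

11011001110

10010111011
01110010001
00101111010
11100110010
11011001110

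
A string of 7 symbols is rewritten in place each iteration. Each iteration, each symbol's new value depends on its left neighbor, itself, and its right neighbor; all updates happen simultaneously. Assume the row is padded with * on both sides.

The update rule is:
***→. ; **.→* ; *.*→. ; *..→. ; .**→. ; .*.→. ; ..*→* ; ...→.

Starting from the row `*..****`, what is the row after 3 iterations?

*....*.

*.*....
*.....*
*....*.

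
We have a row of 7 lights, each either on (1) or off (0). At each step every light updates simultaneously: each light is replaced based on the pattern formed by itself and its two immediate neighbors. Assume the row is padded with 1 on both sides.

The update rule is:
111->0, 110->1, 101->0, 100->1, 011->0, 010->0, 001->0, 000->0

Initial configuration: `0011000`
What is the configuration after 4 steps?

0011000

1001100
1100110
0110010
0011000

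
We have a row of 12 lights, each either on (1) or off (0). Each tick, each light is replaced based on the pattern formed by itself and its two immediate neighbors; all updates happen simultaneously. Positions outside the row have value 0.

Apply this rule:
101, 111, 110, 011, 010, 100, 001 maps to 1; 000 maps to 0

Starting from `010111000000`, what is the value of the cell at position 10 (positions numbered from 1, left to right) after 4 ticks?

111111100000
111111110000
111111111000
111111111100
position 10 holds 1

1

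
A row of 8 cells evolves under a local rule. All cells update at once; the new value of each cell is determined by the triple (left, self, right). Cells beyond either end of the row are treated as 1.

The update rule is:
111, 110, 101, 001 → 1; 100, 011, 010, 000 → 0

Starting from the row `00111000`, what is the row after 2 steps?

01011001
10101010

10101010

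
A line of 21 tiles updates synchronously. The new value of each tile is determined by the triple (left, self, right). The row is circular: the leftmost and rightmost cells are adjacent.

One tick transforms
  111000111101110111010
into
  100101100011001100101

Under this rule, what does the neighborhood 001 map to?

1

At position 5 the neighborhood is 001; the next row has 1 there.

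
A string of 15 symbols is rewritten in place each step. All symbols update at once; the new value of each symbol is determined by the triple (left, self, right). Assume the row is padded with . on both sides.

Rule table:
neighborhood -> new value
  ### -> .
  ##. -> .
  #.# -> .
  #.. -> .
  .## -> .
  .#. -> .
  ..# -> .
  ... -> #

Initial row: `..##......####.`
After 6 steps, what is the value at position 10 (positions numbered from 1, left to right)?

.

step 1: #....####......
step 2: ..##......#####
step 3: #....####......  (repeats step 1; period 2)
step 6: ..##......#####
position 10 holds .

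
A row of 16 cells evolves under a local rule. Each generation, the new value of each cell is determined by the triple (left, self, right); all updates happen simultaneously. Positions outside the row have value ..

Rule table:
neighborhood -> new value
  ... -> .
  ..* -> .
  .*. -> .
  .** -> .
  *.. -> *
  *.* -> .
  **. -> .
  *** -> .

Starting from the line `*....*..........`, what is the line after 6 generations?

......*....*....

generation 1: .*....*.........
generation 2: ..*....*........
generation 3: ...*....*.......
generation 4: ....*....*......
generation 5: .....*....*.....
generation 6: ......*....*....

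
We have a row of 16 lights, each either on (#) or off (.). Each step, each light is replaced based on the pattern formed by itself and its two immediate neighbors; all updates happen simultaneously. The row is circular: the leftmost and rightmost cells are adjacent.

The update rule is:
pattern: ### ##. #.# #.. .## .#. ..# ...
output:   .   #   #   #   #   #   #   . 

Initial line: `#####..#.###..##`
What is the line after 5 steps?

#.####.....##..#

....######.####.
...##....###..##
#.####..##.#####
###..#######....
#.####.....##..#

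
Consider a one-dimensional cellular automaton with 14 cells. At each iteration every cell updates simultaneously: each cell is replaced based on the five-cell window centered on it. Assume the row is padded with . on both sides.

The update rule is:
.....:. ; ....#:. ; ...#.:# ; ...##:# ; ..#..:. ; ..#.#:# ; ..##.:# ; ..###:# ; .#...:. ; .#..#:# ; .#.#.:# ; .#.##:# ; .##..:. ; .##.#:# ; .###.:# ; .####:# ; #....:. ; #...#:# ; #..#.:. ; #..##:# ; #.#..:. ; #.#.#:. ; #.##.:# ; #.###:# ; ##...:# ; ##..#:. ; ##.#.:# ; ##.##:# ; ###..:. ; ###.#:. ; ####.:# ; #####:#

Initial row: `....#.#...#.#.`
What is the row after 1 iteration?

...###..####..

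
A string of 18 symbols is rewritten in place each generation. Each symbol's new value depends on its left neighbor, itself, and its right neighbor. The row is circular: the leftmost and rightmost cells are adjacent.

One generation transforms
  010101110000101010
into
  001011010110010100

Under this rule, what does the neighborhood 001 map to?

0

At position 0 the neighborhood is 001; the next row has 0 there.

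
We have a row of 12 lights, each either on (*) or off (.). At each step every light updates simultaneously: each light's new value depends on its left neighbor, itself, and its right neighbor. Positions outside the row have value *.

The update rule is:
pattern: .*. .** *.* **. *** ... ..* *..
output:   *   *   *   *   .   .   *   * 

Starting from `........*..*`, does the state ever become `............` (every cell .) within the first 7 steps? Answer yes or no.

no

*......*****
**....**....
.**..****..*
******..****
.....****...
*...**..**.*
**.*********
step 7 is **.*********, still not uniform .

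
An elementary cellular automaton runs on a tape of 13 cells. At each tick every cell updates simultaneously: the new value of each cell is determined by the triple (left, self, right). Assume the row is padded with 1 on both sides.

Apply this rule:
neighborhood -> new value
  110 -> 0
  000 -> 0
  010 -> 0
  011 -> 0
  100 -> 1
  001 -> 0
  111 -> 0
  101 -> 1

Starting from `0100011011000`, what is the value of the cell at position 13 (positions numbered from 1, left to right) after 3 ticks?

1010000100100
0101000010010
1010100001001
position 13 holds 1

1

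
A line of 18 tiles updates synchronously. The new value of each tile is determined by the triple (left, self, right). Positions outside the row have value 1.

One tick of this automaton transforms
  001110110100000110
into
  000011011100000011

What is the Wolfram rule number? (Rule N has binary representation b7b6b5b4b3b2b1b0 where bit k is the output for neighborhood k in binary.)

100

position 3: 111 → 0  (bit 7 = 0)
position 4: 110 → 1  (bit 6 = 1)
position 5: 101 → 1  (bit 5 = 1)
position 0: 100 → 0  (bit 4 = 0)
position 2: 011 → 0  (bit 3 = 0)
position 9: 010 → 1  (bit 2 = 1)
position 1: 001 → 0  (bit 1 = 0)
position 11: 000 → 0  (bit 0 = 0)
bits b7..b0 = 01100100 = 100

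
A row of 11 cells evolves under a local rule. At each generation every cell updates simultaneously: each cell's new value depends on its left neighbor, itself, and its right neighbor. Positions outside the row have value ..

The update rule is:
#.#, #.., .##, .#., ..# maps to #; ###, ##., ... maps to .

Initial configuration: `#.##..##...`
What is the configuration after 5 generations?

##.##.###..

###.###.#..
#..##..###.
####.###..#
#...##..###
##.##.###..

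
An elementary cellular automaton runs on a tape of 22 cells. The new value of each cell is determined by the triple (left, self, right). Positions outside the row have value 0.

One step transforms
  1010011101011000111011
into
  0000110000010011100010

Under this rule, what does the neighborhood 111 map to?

0

At position 6 the neighborhood is 111; the next row has 0 there.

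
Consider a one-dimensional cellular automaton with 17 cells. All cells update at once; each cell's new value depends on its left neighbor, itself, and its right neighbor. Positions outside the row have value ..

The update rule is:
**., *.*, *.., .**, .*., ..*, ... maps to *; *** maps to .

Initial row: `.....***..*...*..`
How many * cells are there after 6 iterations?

5

iteration 1: ******.**********
iteration 2: *....***........*
iteration 3: ******.**********  (repeats iteration 1; period 2)
iteration 6: *....***........*
count of *: 5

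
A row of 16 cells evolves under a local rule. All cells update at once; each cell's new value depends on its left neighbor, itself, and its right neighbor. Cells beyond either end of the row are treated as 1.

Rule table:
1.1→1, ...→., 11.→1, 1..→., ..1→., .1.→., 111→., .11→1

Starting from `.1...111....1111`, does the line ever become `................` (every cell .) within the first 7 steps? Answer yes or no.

no

step 1: 1....1.1....1...
step 2: 1.....1.........
step 3: 1...............
step 4: 1...............  (fixed point — unchanged through step 7)
step 7 is 1..............., still not uniform .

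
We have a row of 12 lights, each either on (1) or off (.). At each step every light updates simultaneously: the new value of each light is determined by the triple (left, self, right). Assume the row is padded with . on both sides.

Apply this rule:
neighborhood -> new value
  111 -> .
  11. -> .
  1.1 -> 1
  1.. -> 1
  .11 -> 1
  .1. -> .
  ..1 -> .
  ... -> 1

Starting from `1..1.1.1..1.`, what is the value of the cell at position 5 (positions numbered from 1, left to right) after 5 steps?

.

.1..1.1.1..1
..1..1.1.1..
1..1..1.1.11
.1..1..1.11.
..1..1..11.1
position 5 holds .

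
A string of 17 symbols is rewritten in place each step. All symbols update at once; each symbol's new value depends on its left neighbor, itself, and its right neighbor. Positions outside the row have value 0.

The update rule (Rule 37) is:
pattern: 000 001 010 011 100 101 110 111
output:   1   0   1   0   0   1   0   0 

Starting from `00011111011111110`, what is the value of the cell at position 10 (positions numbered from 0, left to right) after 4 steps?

step 1: 11000000100000000
step 2: 00011110101111111
step 3: 11000001110000000
step 4: 00011100000111111
position 10 holds 0

0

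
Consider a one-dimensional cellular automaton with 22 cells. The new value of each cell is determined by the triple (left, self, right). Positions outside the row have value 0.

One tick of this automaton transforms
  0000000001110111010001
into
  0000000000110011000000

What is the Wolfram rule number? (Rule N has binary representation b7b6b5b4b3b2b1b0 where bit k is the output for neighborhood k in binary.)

192

position 10: 111 → 1  (bit 7 = 1)
position 11: 110 → 1  (bit 6 = 1)
position 12: 101 → 0  (bit 5 = 0)
position 18: 100 → 0  (bit 4 = 0)
position 9: 011 → 0  (bit 3 = 0)
position 17: 010 → 0  (bit 2 = 0)
position 8: 001 → 0  (bit 1 = 0)
position 0: 000 → 0  (bit 0 = 0)
bits b7..b0 = 11000000 = 192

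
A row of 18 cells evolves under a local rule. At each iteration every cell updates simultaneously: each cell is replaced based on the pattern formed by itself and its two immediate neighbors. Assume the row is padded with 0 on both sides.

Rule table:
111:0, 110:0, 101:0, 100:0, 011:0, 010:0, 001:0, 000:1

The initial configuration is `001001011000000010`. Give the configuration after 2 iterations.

001111111000000011

iteration 1: 100000000011111000
iteration 2: 001111111000000011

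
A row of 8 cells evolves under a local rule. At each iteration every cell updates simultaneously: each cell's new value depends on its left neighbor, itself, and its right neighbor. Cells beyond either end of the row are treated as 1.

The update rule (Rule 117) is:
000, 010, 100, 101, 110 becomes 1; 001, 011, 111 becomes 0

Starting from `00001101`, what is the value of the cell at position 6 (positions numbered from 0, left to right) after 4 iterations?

iteration 1: 11100110
iteration 2: 00110011
iteration 3: 10011000
iteration 4: 11001110
position 6 holds 1

1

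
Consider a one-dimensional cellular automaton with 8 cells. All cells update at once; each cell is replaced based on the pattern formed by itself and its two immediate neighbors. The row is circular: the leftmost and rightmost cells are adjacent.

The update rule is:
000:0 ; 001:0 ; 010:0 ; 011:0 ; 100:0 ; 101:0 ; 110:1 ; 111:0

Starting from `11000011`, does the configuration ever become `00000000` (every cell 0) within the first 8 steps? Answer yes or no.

step 1: 01000000
step 2: 00000000
all cells are 0 at step 2

yes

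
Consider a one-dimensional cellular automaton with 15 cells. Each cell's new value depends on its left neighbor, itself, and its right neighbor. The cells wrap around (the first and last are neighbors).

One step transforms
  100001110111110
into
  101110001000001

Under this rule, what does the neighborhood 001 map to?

1

At position 4 the neighborhood is 001; the next row has 1 there.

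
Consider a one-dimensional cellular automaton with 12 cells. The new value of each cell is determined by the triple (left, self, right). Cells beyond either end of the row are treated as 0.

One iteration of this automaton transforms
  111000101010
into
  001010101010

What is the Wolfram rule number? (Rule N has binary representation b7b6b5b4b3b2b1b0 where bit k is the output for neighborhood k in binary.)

69

position 1: 111 → 0  (bit 7 = 0)
position 2: 110 → 1  (bit 6 = 1)
position 7: 101 → 0  (bit 5 = 0)
position 3: 100 → 0  (bit 4 = 0)
position 0: 011 → 0  (bit 3 = 0)
position 6: 010 → 1  (bit 2 = 1)
position 5: 001 → 0  (bit 1 = 0)
position 4: 000 → 1  (bit 0 = 1)
bits b7..b0 = 01000101 = 69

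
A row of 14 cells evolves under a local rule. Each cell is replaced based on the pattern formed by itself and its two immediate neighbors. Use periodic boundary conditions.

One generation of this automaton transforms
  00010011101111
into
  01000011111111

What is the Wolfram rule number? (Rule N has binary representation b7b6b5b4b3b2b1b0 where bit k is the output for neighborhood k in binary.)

position 7: 111 → 1  (bit 7 = 1)
position 8: 110 → 1  (bit 6 = 1)
position 9: 101 → 1  (bit 5 = 1)
position 0: 100 → 0  (bit 4 = 0)
position 6: 011 → 1  (bit 3 = 1)
position 3: 010 → 0  (bit 2 = 0)
position 2: 001 → 0  (bit 1 = 0)
position 1: 000 → 1  (bit 0 = 1)
bits b7..b0 = 11101001 = 233

233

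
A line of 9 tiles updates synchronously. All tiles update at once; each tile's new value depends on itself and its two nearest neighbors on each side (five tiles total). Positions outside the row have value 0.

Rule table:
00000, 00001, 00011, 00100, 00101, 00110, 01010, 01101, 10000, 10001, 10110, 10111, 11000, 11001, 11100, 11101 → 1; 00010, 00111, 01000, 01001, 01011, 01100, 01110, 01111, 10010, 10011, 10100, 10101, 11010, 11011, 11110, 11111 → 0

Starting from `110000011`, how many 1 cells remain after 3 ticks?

6

101111110
101000011
110011110
count of 1: 6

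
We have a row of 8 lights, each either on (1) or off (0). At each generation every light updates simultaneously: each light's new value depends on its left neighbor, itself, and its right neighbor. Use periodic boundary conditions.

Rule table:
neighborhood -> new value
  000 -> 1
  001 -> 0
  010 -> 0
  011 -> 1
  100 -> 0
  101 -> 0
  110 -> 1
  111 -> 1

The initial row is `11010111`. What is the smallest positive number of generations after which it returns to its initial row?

2

11000111
11010111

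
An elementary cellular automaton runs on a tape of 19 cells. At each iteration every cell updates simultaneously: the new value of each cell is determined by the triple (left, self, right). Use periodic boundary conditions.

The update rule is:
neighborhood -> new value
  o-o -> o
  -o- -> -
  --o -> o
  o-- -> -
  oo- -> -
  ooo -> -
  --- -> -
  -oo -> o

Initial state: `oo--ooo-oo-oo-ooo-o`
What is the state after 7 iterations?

-oo-oo-oo--oo---oo-

iteration 1: ---oo--oo-oo-oo--oo
iteration 2: --oo--oo-oo-oo--oo-
iteration 3: -oo--oo-oo-oo--oo--
iteration 4: oo--oo-oo-oo--oo---
iteration 5: o--oo-oo-oo--oo---o
iteration 6: --oo-oo-oo--oo---oo
iteration 7: -oo-oo-oo--oo---oo-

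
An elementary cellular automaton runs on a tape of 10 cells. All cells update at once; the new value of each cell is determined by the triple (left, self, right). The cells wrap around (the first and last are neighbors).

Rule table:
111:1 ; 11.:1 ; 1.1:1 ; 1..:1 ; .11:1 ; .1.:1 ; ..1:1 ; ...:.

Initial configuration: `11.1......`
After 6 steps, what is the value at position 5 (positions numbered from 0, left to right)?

1

step 1: 11111....1
step 2: 111111..11
step 3: 1111111111
step 4: 1111111111  (fixed point — unchanged through step 6)
position 5 holds 1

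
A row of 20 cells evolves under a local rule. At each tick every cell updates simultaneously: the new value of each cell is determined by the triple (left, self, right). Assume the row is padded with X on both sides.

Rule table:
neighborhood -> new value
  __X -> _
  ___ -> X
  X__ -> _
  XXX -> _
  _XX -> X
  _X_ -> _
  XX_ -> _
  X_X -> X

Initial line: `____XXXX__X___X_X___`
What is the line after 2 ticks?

_XX_X_______X__X__X_
XX_X__XXXXX________X

XX_X__XXXXX________X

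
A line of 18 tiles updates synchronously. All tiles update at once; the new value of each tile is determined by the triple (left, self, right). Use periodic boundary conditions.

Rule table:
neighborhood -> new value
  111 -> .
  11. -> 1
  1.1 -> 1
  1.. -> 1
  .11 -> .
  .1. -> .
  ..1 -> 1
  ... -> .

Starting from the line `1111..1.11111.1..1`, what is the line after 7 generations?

generation 1: ...111.1....11.11.
generation 2: ..1..11.1..1.11.11
generation 3: 11.11.11.11.1.11.1
generation 4: .11.11.11.11.1.11.
generation 5: 1.11.11.11.11.1.11
generation 6: 11.11.11.11.11.1..
generation 7: .11.11.11.11.11.11

.11.11.11.11.11.11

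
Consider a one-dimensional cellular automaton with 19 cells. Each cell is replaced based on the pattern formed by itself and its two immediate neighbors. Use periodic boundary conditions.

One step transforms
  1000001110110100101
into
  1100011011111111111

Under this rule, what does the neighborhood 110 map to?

At position 0 the neighborhood is 110; the next row has 1 there.

1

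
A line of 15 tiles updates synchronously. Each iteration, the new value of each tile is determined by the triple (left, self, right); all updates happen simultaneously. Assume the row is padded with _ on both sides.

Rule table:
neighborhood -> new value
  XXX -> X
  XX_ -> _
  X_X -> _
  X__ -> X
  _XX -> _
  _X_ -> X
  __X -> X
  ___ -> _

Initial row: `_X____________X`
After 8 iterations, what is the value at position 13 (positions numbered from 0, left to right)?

_

iteration 1: XXX__________XX
iteration 2: _X_X________X__
iteration 3: XX_XX______XXX_
iteration 4: _____X____X_X_X
iteration 5: ____XXX__XX_X_X
iteration 6: ___X_X_XX___X_X
iteration 7: __XX_X___X_XX_X
iteration 8: _X___XX_XX____X
position 13 holds _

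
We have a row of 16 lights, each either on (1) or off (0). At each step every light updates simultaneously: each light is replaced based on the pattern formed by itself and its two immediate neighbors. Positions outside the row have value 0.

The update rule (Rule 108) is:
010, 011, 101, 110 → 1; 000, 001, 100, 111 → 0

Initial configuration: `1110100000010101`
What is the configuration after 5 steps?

1011100000010001

1011100000011111
1110100000010001
1011100000010001
1110100000010001  (repeats step 2; period 2)
step 5: 1011100000010001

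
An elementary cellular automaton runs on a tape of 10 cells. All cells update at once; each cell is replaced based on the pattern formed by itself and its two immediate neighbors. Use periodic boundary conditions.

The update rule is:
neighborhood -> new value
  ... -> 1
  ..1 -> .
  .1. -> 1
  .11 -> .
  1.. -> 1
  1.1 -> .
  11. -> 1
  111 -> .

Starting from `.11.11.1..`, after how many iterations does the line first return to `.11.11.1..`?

10

iteration 1: ..1..1.111
iteration 2: 1.11.1...1
iteration 3: 1..1.111..
iteration 4: 11.1...11.
iteration 5: .1.111..1.
iteration 6: .1...11.11
iteration 7: .111..1..1
iteration 8: ...11.11.1
iteration 9: 11..1..1.1
iteration 10: .11.11.1..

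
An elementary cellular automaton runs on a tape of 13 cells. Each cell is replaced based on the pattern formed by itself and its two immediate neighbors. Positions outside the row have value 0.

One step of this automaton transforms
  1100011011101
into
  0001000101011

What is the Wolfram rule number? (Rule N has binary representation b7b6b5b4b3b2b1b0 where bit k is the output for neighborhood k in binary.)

position 9: 111 → 1  (bit 7 = 1)
position 1: 110 → 0  (bit 6 = 0)
position 7: 101 → 1  (bit 5 = 1)
position 2: 100 → 0  (bit 4 = 0)
position 0: 011 → 0  (bit 3 = 0)
position 12: 010 → 1  (bit 2 = 1)
position 4: 001 → 0  (bit 1 = 0)
position 3: 000 → 1  (bit 0 = 1)
bits b7..b0 = 10100101 = 165

165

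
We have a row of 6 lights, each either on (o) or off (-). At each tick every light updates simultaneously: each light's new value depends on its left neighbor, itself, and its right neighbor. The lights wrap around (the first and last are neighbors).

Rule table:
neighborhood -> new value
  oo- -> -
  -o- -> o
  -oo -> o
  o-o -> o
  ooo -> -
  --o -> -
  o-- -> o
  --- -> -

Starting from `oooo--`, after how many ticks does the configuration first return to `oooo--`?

tick 1: o---o-
tick 2: oo--oo
tick 3: --o-o-
tick 4: --oooo
tick 5: o-o---
tick 6: oooo--

6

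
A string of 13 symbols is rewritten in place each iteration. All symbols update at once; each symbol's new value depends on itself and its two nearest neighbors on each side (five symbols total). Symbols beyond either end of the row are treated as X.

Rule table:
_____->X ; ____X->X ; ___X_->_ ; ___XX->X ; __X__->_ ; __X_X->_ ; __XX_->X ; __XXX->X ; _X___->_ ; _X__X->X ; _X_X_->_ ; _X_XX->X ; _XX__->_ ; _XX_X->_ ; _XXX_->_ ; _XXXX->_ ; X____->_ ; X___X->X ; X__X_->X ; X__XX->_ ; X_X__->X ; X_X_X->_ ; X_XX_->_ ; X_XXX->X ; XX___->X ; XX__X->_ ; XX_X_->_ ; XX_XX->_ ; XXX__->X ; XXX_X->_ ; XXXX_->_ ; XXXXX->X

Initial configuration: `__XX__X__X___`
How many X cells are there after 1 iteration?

iteration 1: __X__X_XX__XX
count of X: 6

6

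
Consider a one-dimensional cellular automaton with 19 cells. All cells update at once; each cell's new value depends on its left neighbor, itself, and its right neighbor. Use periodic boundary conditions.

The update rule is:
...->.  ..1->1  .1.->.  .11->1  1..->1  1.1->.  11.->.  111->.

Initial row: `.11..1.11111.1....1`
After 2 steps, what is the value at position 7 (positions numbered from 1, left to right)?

step 1: .1.11..1......1..1.
step 2: 1..1.11.1....1.11.1
position 7 holds 1

1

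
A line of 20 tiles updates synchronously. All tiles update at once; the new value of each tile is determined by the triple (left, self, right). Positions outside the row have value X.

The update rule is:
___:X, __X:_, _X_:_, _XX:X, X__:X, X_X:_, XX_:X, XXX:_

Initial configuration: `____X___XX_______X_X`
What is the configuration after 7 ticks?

X_XXXXX___X_X__X___X

XXX__XX_XXXXXXXX___X
__XX_XX_X______XXX_X
X_XX_XX__XXXXX_X_X_X
X_XX_XXX_X___X_____X
X_XX_X_X__XX__XXXX_X
X_XX____X_XXX_X__X_X
X_XXXXX___X_X__X___X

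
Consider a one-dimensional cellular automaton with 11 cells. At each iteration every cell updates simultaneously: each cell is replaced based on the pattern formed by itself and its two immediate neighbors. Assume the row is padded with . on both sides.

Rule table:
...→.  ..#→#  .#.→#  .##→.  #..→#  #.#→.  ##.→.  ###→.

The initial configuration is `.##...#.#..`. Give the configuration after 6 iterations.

#..#.##.##.
####......#
....#....##
...###..#..
..#...####.
.###.#....#

.###.#....#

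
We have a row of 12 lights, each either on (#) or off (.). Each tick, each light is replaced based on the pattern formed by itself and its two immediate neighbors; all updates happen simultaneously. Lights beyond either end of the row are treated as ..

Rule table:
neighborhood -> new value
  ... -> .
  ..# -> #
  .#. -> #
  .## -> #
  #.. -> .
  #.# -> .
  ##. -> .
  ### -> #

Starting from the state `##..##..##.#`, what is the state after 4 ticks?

#.#.##..##..

#..##..##..#
#.##..##..##
#.#..##..##.
#.#.##..##..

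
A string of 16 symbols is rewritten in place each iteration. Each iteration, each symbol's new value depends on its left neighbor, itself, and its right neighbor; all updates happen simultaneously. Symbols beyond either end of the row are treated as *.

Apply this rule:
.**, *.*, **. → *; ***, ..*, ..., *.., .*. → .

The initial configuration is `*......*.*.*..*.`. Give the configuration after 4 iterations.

*..............*

iteration 1: *.......*.*....*
iteration 2: *........*.....*
iteration 3: *..............*
iteration 4: *..............*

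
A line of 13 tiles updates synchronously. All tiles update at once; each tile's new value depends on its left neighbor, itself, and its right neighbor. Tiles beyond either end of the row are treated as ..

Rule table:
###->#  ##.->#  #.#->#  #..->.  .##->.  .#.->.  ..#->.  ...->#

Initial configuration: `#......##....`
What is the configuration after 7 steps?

#..#....#.#.#

..####..#.###
#..###...#.##
....##.#..#.#
###..##....#.
.##...#.##...
..#.#..#.#.##
#..#....#.#.#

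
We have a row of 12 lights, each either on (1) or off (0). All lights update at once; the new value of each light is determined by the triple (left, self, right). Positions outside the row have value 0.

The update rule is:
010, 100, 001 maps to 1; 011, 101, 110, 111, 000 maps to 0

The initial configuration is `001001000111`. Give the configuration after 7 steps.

110010010000

step 1: 011111101000
step 2: 100000001100
step 3: 110000010010
step 4: 001000111111
step 5: 011101000000
step 6: 100001100000
step 7: 110010010000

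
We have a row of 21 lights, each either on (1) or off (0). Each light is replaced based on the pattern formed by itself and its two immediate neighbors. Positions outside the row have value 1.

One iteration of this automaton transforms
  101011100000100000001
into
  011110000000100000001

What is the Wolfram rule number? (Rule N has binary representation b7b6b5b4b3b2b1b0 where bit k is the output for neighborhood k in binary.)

44

position 5: 111 → 0  (bit 7 = 0)
position 0: 110 → 0  (bit 6 = 0)
position 1: 101 → 1  (bit 5 = 1)
position 7: 100 → 0  (bit 4 = 0)
position 4: 011 → 1  (bit 3 = 1)
position 2: 010 → 1  (bit 2 = 1)
position 11: 001 → 0  (bit 1 = 0)
position 8: 000 → 0  (bit 0 = 0)
bits b7..b0 = 00101100 = 44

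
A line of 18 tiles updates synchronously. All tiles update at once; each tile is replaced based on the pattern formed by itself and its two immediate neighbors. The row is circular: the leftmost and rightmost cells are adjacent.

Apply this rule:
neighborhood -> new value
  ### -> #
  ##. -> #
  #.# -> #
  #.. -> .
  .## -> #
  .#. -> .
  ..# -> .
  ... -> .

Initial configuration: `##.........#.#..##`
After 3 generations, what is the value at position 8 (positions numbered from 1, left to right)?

.

##..........#...##
##..............##
##..............##
position 8 holds .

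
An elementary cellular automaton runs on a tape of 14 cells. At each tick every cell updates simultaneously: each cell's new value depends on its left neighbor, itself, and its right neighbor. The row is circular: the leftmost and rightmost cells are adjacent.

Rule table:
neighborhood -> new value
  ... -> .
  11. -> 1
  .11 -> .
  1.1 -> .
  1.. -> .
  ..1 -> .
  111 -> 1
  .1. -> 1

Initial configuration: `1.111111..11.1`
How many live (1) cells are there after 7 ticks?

3

1..11111...1..
1...1111...1..
1....111...1..
1.....11...1..
1......1...1..
1......1...1..  (fixed point — unchanged through tick 7)
count of 1: 3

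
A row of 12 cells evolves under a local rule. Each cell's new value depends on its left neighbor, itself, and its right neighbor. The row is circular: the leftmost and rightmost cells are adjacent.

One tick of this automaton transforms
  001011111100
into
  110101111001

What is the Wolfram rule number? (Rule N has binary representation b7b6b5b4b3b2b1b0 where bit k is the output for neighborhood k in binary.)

163

position 5: 111 → 1  (bit 7 = 1)
position 9: 110 → 0  (bit 6 = 0)
position 3: 101 → 1  (bit 5 = 1)
position 10: 100 → 0  (bit 4 = 0)
position 4: 011 → 0  (bit 3 = 0)
position 2: 010 → 0  (bit 2 = 0)
position 1: 001 → 1  (bit 1 = 1)
position 0: 000 → 1  (bit 0 = 1)
bits b7..b0 = 10100011 = 163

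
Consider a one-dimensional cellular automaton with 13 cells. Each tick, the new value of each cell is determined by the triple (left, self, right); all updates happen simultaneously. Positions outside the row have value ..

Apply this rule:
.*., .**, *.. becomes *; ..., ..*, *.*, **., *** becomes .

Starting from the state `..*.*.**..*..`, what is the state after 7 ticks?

..*.*.*.*.*.*

..*.*.*.*.**.
..*.*.*.*.*.*
..*.*.*.*.*.*  (fixed point — unchanged through tick 7)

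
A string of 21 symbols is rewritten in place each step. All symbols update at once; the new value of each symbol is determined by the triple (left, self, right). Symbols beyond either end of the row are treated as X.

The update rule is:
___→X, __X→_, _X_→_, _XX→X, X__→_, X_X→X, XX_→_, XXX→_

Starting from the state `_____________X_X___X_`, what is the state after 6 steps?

_X___X____________X_X

_XXXXXXXXXXX__X__X__X
XX__________________X
___XXXXXXXXXXXXXXXX_X
_X_X_______________XX
X_X__XXXXXXXXXXXXX_X_
_X___X____________X_X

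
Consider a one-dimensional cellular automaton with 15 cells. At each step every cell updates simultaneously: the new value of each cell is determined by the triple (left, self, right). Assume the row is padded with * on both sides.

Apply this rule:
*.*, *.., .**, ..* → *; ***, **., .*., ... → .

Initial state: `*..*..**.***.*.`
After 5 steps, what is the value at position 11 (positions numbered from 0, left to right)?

*

step 1: .**.***.**..*.*
step 2: **.**..**.**.**
step 3: ..**.***.**.**.
step 4: ***.**..**.**.*
step 5: ...**.***.**.**
position 11 holds *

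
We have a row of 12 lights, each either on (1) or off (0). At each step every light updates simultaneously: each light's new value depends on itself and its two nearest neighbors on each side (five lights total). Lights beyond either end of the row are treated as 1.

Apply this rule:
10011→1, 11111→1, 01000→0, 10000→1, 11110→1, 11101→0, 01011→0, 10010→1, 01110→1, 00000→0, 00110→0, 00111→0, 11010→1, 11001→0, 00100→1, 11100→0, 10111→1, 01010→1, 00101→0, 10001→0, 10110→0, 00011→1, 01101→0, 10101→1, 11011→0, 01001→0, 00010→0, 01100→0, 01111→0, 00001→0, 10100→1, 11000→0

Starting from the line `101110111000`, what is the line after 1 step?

001100110001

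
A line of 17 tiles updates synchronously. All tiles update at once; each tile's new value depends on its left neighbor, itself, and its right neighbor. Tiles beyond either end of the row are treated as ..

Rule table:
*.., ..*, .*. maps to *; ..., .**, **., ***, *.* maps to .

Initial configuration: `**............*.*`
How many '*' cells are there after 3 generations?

7

..*..........**.*
.***........*...*
*...*......***.**
count of *: 7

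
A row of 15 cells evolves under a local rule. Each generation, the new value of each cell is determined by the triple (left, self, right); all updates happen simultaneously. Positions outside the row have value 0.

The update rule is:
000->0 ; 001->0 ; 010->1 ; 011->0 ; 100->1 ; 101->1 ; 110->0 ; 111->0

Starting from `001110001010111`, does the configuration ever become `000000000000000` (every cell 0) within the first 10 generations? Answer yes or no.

000001001111000
000001100000100
000000010000110
000000011000001
000000000100001
000000000110001
000000000001001
000000000001101
000000000000011
000000000000000
all cells are 0 at generation 10

yes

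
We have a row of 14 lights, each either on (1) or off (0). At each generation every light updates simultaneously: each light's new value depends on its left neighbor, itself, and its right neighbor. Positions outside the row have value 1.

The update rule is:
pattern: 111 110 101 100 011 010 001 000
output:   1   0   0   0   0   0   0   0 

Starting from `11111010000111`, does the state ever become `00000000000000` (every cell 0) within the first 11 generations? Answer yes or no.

11110000000011
11100000000001
11000000000000
10000000000000
00000000000000
all cells are 0 at generation 5

yes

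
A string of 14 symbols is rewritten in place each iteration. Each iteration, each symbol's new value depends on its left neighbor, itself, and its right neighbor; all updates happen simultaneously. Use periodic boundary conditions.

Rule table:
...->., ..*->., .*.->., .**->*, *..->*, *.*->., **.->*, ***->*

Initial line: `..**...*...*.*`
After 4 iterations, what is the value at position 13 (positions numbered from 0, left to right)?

.

*.***...*.....
..****...*....
..*****...*...
..******...*..
position 13 holds .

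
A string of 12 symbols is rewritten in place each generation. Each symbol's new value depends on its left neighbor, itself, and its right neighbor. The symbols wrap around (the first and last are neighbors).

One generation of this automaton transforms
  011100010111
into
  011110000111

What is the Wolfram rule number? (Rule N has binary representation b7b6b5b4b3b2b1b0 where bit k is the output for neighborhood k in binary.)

216

position 2: 111 → 1  (bit 7 = 1)
position 3: 110 → 1  (bit 6 = 1)
position 0: 101 → 0  (bit 5 = 0)
position 4: 100 → 1  (bit 4 = 1)
position 1: 011 → 1  (bit 3 = 1)
position 7: 010 → 0  (bit 2 = 0)
position 6: 001 → 0  (bit 1 = 0)
position 5: 000 → 0  (bit 0 = 0)
bits b7..b0 = 11011000 = 216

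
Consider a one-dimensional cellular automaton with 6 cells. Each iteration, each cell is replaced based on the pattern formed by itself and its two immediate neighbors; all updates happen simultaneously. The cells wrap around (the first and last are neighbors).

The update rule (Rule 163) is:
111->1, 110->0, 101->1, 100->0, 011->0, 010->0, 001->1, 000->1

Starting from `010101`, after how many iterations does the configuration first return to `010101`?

iteration 1: 101010
iteration 2: 010101

2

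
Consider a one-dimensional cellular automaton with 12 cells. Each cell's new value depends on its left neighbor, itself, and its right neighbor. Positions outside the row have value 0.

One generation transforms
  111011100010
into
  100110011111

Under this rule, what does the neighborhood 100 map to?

1

At position 7 the neighborhood is 100; the next row has 1 there.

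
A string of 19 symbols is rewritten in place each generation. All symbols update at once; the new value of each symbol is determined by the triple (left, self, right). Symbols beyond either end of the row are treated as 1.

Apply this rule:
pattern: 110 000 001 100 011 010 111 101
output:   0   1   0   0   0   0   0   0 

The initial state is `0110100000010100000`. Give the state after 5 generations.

0000001111000001110

generation 1: 0000001111000001110
generation 2: 0111100000011100000
generation 3: 0000001111000001110  (repeats generation 1; period 2)
generation 5: 0000001111000001110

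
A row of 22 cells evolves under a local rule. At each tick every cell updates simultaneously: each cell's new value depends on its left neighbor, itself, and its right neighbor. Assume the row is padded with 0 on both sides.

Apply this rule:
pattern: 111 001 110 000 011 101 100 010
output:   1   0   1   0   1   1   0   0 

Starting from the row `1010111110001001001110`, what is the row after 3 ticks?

0011111110000000001110

0101111110000000001110
0011111110000000001110
0011111110000000001110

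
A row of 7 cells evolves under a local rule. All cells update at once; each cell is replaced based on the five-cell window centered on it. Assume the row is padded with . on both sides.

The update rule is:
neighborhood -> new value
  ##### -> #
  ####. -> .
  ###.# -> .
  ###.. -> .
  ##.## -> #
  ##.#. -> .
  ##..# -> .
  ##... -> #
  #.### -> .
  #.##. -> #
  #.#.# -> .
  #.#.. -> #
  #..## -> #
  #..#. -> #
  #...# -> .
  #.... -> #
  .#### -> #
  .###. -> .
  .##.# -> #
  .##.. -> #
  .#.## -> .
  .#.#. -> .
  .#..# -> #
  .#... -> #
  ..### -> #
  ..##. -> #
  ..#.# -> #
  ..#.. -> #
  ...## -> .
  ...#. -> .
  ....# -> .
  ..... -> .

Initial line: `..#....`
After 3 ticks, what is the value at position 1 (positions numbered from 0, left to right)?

..###..
..#..##
..#####
position 1 holds .

.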